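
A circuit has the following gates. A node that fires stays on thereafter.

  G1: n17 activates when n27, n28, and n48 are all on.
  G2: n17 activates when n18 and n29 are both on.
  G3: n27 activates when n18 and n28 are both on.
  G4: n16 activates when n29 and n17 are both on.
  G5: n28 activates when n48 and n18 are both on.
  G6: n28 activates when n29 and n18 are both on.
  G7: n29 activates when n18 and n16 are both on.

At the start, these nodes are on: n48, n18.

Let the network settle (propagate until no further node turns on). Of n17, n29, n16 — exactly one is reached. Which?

G5: n48 and n18 on → n28 on.
G3: n18 and n28 on → n27 on.
n27, n28, and n48 are on, so n17 activates (G1).
n16 would need n29 and n17 (G4), but n29 never turns on. n29 would need n18 and n16 (G7), but n16 never turns on.

n17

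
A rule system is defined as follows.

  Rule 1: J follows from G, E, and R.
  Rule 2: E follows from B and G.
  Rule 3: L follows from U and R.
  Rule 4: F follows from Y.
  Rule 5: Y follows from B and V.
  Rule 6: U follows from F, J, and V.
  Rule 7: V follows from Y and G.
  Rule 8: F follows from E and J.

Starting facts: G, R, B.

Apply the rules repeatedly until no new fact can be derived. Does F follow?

From B and G, Rule 2 gives E.
From G, E, and R, Rule 1 gives J.
From E and J, Rule 8 gives F.

Yes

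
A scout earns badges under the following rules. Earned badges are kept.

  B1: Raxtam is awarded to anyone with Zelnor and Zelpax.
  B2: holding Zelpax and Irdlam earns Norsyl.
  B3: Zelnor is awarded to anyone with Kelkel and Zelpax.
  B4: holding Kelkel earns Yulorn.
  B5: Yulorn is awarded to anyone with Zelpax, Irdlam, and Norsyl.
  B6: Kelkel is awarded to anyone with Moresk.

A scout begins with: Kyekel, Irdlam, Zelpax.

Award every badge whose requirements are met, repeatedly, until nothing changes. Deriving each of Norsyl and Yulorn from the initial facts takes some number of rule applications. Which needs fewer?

Norsyl

Norsyl: With Zelpax and Irdlam, Norsyl is earned (B2). [1 rule application]
Yulorn: With Zelpax and Irdlam, Norsyl is earned (B2). With Zelpax, Irdlam, and Norsyl, Yulorn is earned (B5). [2 rule applications]
Norsyl needs fewer.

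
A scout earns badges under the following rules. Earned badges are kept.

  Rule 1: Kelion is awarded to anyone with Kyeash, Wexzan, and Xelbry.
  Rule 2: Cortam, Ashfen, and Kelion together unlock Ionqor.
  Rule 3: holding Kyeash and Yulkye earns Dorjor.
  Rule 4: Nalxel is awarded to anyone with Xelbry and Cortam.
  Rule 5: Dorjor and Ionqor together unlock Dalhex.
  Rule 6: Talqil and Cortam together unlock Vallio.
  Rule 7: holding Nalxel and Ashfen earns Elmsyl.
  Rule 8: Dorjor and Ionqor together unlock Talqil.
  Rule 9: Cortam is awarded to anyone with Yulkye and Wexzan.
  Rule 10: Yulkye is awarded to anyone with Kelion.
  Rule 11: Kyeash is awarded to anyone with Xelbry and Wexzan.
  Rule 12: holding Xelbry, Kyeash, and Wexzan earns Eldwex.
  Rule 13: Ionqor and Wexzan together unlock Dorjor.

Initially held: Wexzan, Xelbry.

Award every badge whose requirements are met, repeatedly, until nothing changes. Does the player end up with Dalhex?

Dalhex would need Dorjor and Ionqor (Rule 5), but Ionqor is never earned.

No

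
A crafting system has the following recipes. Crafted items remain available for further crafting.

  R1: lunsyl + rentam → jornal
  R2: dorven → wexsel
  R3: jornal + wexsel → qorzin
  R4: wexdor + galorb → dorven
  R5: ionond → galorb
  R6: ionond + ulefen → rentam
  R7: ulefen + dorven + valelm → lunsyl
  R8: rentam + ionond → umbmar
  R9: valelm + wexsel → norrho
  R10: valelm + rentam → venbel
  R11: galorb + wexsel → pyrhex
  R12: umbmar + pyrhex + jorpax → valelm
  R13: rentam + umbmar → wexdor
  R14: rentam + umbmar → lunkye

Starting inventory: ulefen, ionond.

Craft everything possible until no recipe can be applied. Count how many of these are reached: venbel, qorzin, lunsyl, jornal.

venbel would need valelm and rentam (R10), but valelm is never obtained.
qorzin would need jornal and wexsel (R3), but jornal is never obtained.
lunsyl would need ulefen, dorven, and valelm (R7), but valelm is never obtained.
jornal would need lunsyl and rentam (R1), but lunsyl is never obtained.
None of the 4 are reached.

0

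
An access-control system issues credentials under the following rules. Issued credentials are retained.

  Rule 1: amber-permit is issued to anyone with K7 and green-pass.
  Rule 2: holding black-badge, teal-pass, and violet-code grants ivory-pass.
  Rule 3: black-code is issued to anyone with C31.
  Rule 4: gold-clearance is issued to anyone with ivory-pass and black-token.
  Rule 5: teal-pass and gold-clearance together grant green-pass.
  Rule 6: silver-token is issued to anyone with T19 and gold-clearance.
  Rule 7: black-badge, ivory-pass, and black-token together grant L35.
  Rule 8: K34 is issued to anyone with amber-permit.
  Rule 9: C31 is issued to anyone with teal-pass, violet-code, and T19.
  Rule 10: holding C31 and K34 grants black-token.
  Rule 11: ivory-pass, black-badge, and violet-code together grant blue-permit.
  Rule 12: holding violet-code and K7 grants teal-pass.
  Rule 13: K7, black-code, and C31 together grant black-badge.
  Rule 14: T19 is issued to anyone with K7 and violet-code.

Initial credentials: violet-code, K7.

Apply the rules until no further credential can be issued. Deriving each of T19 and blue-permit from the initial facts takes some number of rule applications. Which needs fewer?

T19: Holding K7 and violet-code grants T19 (Rule 14). [1 rule application]
blue-permit: Holding violet-code and K7 grants teal-pass (Rule 12). Holding K7 and violet-code grants T19 (Rule 14). Holding teal-pass, violet-code, and T19 grants C31 (Rule 9). Holding C31 grants black-code (Rule 3). Holding K7, black-code, and C31 grants black-badge (Rule 13). Holding black-badge, teal-pass, and violet-code grants ivory-pass (Rule 2). Holding ivory-pass, black-badge, and violet-code grants blue-permit (Rule 11). [7 rule applications]
T19 needs fewer.

T19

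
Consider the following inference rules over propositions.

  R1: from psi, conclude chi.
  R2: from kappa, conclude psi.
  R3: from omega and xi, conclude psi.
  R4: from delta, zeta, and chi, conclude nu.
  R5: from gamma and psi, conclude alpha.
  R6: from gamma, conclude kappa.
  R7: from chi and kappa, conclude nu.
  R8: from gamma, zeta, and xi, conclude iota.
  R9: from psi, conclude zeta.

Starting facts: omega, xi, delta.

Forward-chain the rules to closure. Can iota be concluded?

iota would need gamma, zeta, and xi (R8), but gamma is never established.

No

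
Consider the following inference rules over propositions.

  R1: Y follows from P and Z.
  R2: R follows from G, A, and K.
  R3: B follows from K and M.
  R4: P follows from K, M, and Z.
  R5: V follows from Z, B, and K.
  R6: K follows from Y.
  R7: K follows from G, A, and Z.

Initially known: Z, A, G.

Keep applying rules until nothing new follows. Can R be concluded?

G, A, and Z hold, so K follows (R7).
G, A, and K hold, so R follows (R2).

Yes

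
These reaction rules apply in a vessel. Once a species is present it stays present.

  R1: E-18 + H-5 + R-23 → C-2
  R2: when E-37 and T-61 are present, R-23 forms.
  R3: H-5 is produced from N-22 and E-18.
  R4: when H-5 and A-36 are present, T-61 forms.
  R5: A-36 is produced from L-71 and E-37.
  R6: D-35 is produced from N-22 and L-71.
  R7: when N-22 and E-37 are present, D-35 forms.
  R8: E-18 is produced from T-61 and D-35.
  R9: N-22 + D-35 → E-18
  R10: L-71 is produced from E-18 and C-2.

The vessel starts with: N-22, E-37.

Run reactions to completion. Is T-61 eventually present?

No

T-61 would need H-5 and A-36 (R4), but A-36 never forms.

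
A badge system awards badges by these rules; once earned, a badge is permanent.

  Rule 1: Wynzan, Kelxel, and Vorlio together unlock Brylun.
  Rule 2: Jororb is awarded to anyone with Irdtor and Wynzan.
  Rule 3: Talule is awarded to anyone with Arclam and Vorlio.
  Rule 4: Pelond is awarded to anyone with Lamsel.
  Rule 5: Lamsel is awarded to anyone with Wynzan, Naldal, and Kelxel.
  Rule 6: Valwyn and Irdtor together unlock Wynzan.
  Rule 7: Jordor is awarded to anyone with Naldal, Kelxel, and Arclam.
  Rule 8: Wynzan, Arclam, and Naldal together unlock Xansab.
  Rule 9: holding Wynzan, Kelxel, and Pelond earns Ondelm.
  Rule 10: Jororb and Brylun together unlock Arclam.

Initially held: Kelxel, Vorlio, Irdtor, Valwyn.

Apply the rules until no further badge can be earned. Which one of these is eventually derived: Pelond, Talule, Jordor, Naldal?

With Valwyn and Irdtor, Wynzan is earned (Rule 6).
With Wynzan, Kelxel, and Vorlio, Brylun is earned (Rule 1).
With Irdtor and Wynzan, Jororb is earned (Rule 2).
With Jororb and Brylun, Arclam is earned (Rule 10).
With Arclam and Vorlio, Talule is earned (Rule 3).
Jordor would need Naldal, Kelxel, and Arclam (Rule 7), but Naldal is never earned. No rule produces Naldal, and it is not given. Pelond would need Lamsel (Rule 4), but Lamsel is never earned.

Talule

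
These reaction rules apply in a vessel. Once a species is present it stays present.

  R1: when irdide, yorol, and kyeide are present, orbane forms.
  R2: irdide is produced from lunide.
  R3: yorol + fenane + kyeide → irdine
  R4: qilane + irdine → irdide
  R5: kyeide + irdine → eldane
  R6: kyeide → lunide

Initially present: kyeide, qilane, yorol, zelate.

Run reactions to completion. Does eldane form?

eldane would need kyeide and irdine (R5), but irdine never forms.

No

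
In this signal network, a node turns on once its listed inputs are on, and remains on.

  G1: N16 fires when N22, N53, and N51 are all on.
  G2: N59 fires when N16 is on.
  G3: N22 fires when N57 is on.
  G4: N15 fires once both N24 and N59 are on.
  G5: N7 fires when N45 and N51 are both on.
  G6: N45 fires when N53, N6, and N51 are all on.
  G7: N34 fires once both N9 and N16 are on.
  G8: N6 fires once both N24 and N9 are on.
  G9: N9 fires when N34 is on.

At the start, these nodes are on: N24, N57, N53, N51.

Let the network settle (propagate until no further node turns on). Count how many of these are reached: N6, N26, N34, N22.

1

N57 is on, so N22 fires (G3).
N6 would need N24 and N9 (G8), but N9 never turns on.
No rule produces N26, and it is not given.
N34 would need N9 and N16 (G7), but N9 never turns on.
N22: reached.
Reached: N22 — 1 of the 4.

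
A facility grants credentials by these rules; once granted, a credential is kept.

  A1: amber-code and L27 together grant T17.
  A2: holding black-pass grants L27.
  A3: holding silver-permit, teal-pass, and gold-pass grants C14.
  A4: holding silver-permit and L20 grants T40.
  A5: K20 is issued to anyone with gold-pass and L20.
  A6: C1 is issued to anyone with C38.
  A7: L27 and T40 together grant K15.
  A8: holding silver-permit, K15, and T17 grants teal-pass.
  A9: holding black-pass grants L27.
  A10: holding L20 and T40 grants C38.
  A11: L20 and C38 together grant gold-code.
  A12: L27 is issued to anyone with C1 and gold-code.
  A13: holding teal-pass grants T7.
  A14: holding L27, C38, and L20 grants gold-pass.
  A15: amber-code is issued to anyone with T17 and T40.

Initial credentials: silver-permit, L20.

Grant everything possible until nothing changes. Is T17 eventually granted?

T17 would need amber-code and L27 (A1), but amber-code is never granted.

No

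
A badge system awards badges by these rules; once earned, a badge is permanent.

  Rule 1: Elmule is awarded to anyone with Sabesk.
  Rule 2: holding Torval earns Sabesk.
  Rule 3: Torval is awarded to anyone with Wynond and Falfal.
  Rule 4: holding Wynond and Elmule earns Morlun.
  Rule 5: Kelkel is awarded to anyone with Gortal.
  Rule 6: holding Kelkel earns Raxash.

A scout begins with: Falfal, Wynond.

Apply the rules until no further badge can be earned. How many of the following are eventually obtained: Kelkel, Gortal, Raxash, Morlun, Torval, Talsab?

With Wynond and Falfal, Torval is earned (Rule 3).
With Torval, Sabesk is earned (Rule 2).
With Sabesk, Elmule is earned (Rule 1).
With Wynond and Elmule, Morlun is earned (Rule 4).
Kelkel would need Gortal (Rule 5), but Gortal is never earned.
No rule produces Gortal, and it is not given.
Raxash would need Kelkel (Rule 6), but Kelkel is never earned.
Morlun: reached.
Torval: reached.
No rule produces Talsab, and it is not given.
Reached: Morlun and Torval — 2 of the 6.

2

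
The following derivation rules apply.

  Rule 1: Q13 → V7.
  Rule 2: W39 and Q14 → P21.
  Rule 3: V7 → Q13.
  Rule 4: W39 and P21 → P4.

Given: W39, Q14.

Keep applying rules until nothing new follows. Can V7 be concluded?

V7 would need Q13 (Rule 1), but Q13 is never established.

No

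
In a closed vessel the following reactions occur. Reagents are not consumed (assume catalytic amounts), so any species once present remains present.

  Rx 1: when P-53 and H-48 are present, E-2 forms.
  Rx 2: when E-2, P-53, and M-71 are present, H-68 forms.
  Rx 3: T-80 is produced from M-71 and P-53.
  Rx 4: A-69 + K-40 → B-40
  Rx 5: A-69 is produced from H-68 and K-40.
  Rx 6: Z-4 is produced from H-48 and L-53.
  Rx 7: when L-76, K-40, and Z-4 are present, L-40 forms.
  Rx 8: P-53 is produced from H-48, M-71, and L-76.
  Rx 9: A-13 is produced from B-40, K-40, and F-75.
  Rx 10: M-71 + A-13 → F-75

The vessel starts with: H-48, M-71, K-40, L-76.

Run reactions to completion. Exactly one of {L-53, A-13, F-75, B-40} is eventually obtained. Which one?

H-48, M-71, and L-76 present → P-53 forms (Rx 8).
P-53 and H-48 present → E-2 forms (Rx 1).
E-2, P-53, and M-71 present → H-68 forms (Rx 2).
H-68 and K-40 present → A-69 forms (Rx 5).
A-69 and K-40 present → B-40 forms (Rx 4).
No rule produces L-53, and it is not given. A-13 would need B-40, K-40, and F-75 (Rx 9), but F-75 never forms. F-75 would need M-71 and A-13 (Rx 10), but A-13 never forms.

B-40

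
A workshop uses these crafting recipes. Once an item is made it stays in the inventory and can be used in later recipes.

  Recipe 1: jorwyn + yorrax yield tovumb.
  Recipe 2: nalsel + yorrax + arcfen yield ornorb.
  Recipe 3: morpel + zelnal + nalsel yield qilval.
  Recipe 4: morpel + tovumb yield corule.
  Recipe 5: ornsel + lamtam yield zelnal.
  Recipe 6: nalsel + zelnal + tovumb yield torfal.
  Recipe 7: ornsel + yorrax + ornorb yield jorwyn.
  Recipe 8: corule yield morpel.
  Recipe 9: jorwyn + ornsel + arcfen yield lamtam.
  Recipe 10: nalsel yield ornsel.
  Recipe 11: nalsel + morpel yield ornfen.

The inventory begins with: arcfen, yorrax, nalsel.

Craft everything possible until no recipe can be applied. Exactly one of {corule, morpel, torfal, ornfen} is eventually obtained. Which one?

Using Recipe 2, nalsel, yorrax, and arcfen make ornorb.
Using Recipe 10, nalsel makes ornsel.
Using Recipe 7, ornsel, yorrax, and ornorb make jorwyn.
Using Recipe 9, jorwyn, ornsel, and arcfen make lamtam.
Using Recipe 1, jorwyn and yorrax make tovumb.
Using Recipe 5, ornsel and lamtam make zelnal.
nalsel + zelnal + tovumb → torfal (Recipe 6).
ornfen would need nalsel and morpel (Recipe 11), but morpel is never obtained. corule would need morpel and tovumb (Recipe 4), but morpel is never obtained. morpel would need corule (Recipe 8), but corule is never obtained.

torfal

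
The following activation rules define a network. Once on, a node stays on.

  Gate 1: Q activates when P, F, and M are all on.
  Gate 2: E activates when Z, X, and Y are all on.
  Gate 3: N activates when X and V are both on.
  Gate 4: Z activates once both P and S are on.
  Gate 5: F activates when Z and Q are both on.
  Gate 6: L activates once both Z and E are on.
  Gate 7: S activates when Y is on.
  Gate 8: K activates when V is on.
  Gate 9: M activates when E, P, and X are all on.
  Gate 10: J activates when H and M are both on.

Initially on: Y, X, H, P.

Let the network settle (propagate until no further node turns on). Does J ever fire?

Yes

Y is on, so S activates (Gate 7).
Gate 4: P and S on → Z on.
Gate 2: Z, X, and Y on → E on.
Gate 9: E, P, and X on → M on.
Gate 10: H and M on → J on.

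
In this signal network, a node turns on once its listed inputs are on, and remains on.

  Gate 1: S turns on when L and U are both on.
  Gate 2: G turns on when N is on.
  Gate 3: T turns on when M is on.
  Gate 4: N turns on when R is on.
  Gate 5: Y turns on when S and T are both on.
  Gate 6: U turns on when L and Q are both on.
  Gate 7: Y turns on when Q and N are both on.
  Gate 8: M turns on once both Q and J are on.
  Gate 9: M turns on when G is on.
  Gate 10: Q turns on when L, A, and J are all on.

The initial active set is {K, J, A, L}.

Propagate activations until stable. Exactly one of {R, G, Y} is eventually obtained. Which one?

Y

L, A, and J are on, so Q turns on (Gate 10).
Gate 6: L and Q on → U on.
Q and J are on, so M turns on (Gate 8).
Gate 3: M on → T on.
Gate 1: L and U on → S on.
Gate 5: S and T on → Y on.
No rule produces R, and it is not given. G would need N (Gate 2), but N never turns on.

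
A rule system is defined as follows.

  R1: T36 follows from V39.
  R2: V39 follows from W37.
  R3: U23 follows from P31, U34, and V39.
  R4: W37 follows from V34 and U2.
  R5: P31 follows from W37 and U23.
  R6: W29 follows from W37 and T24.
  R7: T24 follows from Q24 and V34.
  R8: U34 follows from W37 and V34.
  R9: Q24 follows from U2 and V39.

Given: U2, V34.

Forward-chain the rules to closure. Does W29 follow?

Yes

From V34 and U2, R4 gives W37.
W37 holds, so V39 follows (R2).
From U2 and V39, R9 gives Q24.
Q24 and V34 hold, so T24 follows (R7).
W37 and T24 hold, so W29 follows (R6).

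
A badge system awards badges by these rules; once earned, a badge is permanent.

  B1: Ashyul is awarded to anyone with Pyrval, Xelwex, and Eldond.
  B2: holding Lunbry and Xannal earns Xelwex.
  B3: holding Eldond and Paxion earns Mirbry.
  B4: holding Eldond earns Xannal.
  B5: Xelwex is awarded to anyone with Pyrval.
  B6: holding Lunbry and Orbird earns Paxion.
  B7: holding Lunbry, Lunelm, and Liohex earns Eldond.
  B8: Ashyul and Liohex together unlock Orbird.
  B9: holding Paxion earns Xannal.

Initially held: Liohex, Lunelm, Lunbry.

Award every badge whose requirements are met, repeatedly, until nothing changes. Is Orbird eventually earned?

No

Orbird would need Ashyul and Liohex (B8), but Ashyul is never earned.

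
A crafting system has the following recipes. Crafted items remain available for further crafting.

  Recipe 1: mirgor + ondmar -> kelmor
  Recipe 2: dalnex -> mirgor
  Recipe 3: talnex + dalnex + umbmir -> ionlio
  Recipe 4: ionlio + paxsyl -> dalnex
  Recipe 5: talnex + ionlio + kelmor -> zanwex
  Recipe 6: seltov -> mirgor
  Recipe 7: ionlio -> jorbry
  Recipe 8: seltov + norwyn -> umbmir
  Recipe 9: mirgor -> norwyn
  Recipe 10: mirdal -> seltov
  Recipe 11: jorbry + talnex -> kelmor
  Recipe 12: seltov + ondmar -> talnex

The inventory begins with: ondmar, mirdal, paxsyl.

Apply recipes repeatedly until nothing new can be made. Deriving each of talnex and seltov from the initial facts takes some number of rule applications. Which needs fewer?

seltov: mirdal -> seltov (Recipe 10). [1 rule application]
talnex: mirdal -> seltov (Recipe 10). Using Recipe 12, seltov and ondmar make talnex. [2 rule applications]
seltov needs fewer.

seltov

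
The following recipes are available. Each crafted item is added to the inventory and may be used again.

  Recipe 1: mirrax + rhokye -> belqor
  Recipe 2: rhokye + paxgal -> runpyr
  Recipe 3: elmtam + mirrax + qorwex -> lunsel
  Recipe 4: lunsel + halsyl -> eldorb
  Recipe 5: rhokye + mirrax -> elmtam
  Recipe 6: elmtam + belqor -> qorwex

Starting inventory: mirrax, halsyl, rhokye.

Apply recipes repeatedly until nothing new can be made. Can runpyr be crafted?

runpyr would need rhokye and paxgal (Recipe 2), but paxgal is never obtained.

No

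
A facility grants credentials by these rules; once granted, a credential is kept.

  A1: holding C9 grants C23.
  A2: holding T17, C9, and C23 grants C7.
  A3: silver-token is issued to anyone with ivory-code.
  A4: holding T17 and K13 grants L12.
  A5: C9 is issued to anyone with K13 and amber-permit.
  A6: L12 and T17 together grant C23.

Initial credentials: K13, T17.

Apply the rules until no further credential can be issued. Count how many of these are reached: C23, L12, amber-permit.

Holding T17 and K13 grants L12 (A4).
Holding L12 and T17 grants C23 (A6).
C23: reached.
L12: reached.
No rule produces amber-permit, and it is not given.
Reached: C23 and L12 — 2 of the 3.

2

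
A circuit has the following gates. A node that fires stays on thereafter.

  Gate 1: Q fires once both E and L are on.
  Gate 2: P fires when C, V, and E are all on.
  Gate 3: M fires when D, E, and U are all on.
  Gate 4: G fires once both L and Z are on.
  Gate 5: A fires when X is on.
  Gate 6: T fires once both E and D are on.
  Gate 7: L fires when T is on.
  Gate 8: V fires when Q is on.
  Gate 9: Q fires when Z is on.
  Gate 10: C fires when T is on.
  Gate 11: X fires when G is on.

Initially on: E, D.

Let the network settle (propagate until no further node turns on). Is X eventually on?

X would need G (Gate 11), but G never turns on.

No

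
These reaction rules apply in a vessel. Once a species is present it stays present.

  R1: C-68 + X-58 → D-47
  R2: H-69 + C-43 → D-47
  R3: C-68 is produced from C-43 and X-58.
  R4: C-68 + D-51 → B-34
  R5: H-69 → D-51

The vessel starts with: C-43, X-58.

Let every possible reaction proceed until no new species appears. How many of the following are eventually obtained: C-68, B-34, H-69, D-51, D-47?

2

C-43 and X-58 present → C-68 forms (R3).
C-68 and X-58 present → D-47 forms (R1).
C-68: reached.
B-34 would need C-68 and D-51 (R4), but D-51 never forms.
No rule produces H-69, and it is not given.
D-51 would need H-69 (R5), but H-69 never forms.
D-47: reached.
Reached: C-68 and D-47 — 2 of the 5.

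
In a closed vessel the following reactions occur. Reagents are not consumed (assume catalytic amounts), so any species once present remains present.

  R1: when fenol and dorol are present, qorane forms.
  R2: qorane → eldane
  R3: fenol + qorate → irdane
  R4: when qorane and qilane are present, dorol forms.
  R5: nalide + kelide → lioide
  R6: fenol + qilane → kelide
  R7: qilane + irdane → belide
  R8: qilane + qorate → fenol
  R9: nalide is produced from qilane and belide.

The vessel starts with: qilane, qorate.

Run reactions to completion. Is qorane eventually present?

qorane would need fenol and dorol (R1), but dorol never forms.

No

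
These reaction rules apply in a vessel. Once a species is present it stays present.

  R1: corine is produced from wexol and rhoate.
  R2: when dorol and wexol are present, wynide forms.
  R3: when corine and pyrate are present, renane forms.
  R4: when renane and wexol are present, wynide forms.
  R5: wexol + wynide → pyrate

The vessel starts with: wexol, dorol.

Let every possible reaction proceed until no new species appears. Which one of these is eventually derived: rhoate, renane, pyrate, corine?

pyrate

dorol and wexol present → wynide forms (R2).
wexol and wynide present → pyrate forms (R5).
renane would need corine and pyrate (R3), but corine never forms. No rule produces rhoate, and it is not given. corine would need wexol and rhoate (R1), but rhoate never forms.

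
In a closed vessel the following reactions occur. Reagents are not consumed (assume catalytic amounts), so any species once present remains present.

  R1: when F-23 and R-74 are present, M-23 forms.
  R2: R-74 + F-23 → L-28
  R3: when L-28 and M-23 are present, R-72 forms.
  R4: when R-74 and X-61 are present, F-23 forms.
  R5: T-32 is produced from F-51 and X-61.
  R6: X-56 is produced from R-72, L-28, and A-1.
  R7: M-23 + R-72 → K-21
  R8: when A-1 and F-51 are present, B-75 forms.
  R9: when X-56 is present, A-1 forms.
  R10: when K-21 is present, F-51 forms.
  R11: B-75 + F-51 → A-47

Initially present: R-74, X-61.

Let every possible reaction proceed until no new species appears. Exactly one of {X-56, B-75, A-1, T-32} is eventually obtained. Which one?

T-32

R-74 and X-61 present → F-23 forms (R4).
F-23 and R-74 present → M-23 forms (R1).
R-74 and F-23 present → L-28 forms (R2).
L-28 and M-23 present → R-72 forms (R3).
M-23 and R-72 present → K-21 forms (R7).
K-21 present → F-51 forms (R10).
F-51 and X-61 present → T-32 forms (R5).
B-75 would need A-1 and F-51 (R8), but A-1 never forms. A-1 would need X-56 (R9), but X-56 never forms. X-56 would need R-72, L-28, and A-1 (R6), but A-1 never forms.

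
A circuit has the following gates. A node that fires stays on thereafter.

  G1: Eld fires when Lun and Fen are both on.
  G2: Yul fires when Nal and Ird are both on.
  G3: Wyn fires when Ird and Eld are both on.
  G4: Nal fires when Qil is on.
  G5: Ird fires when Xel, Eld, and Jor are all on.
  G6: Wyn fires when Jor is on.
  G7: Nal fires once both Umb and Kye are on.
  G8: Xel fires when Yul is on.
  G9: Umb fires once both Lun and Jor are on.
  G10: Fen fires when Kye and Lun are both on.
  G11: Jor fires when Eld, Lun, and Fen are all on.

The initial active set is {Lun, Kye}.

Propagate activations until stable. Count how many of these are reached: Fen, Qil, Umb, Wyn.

3

G10: Kye and Lun on → Fen on.
Lun and Fen are on, so Eld fires (G1).
G11: Eld, Lun, and Fen on → Jor on.
G9: Lun and Jor on → Umb on.
Jor is on, so Wyn fires (G6).
Fen: reached.
No rule produces Qil, and it is not given.
Umb: reached.
Wyn: reached.
Reached: Fen, Umb, and Wyn — 3 of the 4.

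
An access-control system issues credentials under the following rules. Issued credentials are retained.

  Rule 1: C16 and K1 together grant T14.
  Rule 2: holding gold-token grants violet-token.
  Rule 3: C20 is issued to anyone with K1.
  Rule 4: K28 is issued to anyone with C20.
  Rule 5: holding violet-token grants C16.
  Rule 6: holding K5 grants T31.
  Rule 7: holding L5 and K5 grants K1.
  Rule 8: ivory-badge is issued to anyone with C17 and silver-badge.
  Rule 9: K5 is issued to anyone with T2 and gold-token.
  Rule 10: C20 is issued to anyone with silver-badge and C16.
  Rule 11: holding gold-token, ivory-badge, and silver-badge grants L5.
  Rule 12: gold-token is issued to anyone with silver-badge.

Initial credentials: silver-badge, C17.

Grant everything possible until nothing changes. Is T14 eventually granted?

T14 would need C16 and K1 (Rule 1), but K1 is never granted.

No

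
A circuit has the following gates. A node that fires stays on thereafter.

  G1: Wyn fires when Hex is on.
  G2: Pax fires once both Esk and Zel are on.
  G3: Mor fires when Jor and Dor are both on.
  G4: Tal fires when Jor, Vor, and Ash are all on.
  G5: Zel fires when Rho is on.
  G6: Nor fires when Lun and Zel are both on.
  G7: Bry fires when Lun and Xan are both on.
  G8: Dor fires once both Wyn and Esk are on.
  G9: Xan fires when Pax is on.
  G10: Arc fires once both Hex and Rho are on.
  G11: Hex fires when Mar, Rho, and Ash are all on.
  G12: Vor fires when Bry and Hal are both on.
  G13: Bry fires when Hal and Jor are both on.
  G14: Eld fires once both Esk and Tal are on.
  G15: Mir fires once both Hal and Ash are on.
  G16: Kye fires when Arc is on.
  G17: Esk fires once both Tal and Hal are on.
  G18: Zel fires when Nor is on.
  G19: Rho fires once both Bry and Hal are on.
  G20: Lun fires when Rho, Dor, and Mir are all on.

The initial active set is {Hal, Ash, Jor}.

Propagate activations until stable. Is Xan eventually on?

Yes

Hal and Jor are on, so Bry fires (G13).
G19: Bry and Hal on → Rho on.
Bry and Hal are on, so Vor fires (G12).
Jor, Vor, and Ash are on, so Tal fires (G4).
Rho is on, so Zel fires (G5).
Tal and Hal are on, so Esk fires (G17).
G2: Esk and Zel on → Pax on.
Pax is on, so Xan fires (G9).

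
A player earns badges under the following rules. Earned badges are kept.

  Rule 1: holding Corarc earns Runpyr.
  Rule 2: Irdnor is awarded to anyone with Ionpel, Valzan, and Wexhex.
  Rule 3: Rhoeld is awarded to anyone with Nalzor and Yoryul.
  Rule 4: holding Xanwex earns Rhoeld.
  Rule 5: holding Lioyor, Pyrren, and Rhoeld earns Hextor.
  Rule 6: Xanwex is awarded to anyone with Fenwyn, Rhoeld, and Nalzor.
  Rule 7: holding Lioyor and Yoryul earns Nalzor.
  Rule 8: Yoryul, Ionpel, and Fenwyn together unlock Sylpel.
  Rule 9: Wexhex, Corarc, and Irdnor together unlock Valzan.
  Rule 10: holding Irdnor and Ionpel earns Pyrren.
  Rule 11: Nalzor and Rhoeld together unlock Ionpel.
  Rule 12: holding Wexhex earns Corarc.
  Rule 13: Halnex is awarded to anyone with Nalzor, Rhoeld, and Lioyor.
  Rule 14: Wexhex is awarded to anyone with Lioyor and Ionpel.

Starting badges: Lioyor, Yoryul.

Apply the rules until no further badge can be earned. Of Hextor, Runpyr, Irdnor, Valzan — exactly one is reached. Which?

Runpyr

With Lioyor and Yoryul, Nalzor is earned (Rule 7).
With Nalzor and Yoryul, Rhoeld is earned (Rule 3).
With Nalzor and Rhoeld, Ionpel is earned (Rule 11).
With Lioyor and Ionpel, Wexhex is earned (Rule 14).
With Wexhex, Corarc is earned (Rule 12).
With Corarc, Runpyr is earned (Rule 1).
Valzan would need Wexhex, Corarc, and Irdnor (Rule 9), but Irdnor is never earned. Irdnor would need Ionpel, Valzan, and Wexhex (Rule 2), but Valzan is never earned. Hextor would need Lioyor, Pyrren, and Rhoeld (Rule 5), but Pyrren is never earned.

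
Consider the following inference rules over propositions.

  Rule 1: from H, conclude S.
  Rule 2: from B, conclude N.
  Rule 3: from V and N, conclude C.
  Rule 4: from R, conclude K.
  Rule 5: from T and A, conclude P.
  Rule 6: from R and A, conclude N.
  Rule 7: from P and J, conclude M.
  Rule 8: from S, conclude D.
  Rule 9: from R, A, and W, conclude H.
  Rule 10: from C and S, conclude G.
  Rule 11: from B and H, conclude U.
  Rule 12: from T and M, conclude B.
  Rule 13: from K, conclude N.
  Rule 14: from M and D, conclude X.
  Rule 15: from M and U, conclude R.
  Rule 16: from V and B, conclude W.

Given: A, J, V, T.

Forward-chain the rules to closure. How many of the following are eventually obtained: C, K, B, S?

T and A hold, so P follows (Rule 5).
From P and J, Rule 7 gives M.
From T and M, Rule 12 gives B.
B holds, so N follows (Rule 2).
V and N hold, so C follows (Rule 3).
C: reached.
K would need R (Rule 4), but R is never established.
B: reached.
S would need H (Rule 1), but H is never established.
Reached: C and B — 2 of the 4.

2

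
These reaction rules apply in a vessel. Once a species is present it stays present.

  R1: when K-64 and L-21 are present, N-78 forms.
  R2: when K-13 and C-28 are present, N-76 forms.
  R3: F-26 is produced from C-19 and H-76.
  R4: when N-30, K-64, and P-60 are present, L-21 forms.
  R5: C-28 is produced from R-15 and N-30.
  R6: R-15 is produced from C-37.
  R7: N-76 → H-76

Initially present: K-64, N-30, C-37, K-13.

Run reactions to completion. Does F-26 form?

F-26 would need C-19 and H-76 (R3), but C-19 never forms.

No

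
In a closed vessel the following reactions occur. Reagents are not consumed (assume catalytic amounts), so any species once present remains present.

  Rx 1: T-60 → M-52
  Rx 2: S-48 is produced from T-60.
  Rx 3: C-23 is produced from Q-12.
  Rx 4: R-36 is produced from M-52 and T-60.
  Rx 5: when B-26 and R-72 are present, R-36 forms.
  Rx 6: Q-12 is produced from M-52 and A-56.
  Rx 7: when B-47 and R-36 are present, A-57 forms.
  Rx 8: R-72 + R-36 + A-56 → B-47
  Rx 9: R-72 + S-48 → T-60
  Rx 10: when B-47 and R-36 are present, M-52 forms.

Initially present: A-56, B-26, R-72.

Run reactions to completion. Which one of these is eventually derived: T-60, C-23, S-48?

B-26 and R-72 present → R-36 forms (Rx 5).
R-72, R-36, and A-56 present → B-47 forms (Rx 8).
B-47 and R-36 present → M-52 forms (Rx 10).
M-52 and A-56 present → Q-12 forms (Rx 6).
Q-12 present → C-23 forms (Rx 3).
S-48 would need T-60 (Rx 2), but T-60 never forms. T-60 would need R-72 and S-48 (Rx 9), but S-48 never forms.

C-23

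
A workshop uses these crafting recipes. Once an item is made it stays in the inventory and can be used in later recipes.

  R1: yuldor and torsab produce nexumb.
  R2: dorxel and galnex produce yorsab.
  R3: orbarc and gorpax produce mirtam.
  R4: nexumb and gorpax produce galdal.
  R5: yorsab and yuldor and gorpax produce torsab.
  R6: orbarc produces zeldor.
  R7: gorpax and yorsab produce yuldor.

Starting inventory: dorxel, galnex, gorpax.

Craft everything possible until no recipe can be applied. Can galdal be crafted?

Yes

Using R2, dorxel and galnex make yorsab.
Using R7, gorpax and yorsab make yuldor.
yorsab and yuldor and gorpax → torsab (R5).
yuldor and torsab → nexumb (R1).
nexumb and gorpax → galdal (R4).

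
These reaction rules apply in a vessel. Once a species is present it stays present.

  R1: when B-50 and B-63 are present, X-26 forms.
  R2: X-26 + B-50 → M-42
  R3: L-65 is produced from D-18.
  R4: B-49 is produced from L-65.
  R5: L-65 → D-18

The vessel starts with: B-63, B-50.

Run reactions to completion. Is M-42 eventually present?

Yes

B-50 and B-63 present → X-26 forms (R1).
X-26 and B-50 present → M-42 forms (R2).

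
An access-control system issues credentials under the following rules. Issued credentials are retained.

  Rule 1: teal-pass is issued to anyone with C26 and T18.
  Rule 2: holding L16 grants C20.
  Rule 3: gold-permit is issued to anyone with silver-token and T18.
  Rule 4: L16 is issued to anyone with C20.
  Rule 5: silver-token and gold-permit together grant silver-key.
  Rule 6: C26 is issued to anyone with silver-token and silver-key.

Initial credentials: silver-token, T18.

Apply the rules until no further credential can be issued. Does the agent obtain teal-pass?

Yes

Holding silver-token and T18 grants gold-permit (Rule 3).
Holding silver-token and gold-permit grants silver-key (Rule 5).
Holding silver-token and silver-key grants C26 (Rule 6).
Holding C26 and T18 grants teal-pass (Rule 1).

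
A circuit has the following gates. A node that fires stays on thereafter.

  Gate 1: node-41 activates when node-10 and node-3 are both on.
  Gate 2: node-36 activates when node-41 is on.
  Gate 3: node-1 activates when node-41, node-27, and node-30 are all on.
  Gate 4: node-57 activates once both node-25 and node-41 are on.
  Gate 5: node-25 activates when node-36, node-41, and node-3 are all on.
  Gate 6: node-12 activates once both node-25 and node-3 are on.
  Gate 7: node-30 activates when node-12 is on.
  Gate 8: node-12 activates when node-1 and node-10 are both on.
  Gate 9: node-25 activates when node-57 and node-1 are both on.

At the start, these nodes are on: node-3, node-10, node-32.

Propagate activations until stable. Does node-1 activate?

node-1 would need node-41, node-27, and node-30 (Gate 3), but node-27 never turns on.

No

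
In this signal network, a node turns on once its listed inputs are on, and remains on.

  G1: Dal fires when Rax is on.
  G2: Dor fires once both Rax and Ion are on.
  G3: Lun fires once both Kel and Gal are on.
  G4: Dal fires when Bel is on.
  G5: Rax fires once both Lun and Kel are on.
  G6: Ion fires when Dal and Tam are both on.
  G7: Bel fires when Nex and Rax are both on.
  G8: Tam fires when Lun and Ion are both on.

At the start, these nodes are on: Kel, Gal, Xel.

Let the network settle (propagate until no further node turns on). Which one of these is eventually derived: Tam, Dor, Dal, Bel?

G3: Kel and Gal on → Lun on.
G5: Lun and Kel on → Rax on.
Rax is on, so Dal fires (G1).
Bel would need Nex and Rax (G7), but Nex never turns on. Tam would need Lun and Ion (G8), but Ion never turns on. Dor would need Rax and Ion (G2), but Ion never turns on.

Dal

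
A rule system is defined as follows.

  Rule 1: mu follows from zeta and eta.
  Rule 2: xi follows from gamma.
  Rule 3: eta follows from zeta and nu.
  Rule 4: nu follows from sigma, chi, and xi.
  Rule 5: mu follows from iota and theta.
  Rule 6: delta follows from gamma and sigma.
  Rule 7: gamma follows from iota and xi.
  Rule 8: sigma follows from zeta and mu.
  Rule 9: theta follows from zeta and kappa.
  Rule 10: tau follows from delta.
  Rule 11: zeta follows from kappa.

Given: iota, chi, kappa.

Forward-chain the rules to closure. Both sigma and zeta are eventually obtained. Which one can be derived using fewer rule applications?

zeta

zeta: kappa holds, so zeta follows (Rule 11). [1 rule application]
sigma: From kappa, Rule 11 gives zeta. From zeta and kappa, Rule 9 gives theta. From iota and theta, Rule 5 gives mu. From zeta and mu, Rule 8 gives sigma. [4 rule applications]
zeta needs fewer.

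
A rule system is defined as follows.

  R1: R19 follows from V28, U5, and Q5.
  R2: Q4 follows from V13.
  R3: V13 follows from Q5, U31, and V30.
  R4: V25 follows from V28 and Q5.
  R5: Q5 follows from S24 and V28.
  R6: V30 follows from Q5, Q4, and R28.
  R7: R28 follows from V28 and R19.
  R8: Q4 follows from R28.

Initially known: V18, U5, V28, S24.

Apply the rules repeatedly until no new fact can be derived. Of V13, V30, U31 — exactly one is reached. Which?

S24 and V28 hold, so Q5 follows (R5).
From V28, U5, and Q5, R1 gives R19.
V28 and R19 hold, so R28 follows (R7).
From R28, R8 gives Q4.
From Q5, Q4, and R28, R6 gives V30.
No rule produces U31, and it is not given. V13 would need Q5, U31, and V30 (R3), but U31 is never established.

V30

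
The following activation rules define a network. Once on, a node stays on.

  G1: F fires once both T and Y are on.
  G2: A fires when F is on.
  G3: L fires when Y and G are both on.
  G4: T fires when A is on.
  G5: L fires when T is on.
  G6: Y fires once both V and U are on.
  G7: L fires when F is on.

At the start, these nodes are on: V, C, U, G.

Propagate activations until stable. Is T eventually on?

T would need A (G4), but A never turns on.

No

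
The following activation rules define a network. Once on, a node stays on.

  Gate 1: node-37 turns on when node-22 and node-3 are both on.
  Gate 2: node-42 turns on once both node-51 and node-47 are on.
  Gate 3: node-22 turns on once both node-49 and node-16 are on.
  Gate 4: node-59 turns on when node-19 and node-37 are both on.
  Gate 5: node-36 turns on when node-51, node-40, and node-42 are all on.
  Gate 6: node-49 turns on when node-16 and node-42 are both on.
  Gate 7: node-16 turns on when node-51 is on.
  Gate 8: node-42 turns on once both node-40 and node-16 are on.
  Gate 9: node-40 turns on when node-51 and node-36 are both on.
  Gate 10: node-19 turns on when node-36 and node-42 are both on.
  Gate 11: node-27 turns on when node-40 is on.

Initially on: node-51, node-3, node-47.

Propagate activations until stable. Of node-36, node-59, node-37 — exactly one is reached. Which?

node-37

node-51 is on, so node-16 turns on (Gate 7).
node-51 and node-47 are on, so node-42 turns on (Gate 2).
node-16 and node-42 are on, so node-49 turns on (Gate 6).
Gate 3: node-49 and node-16 on → node-22 on.
node-22 and node-3 are on, so node-37 turns on (Gate 1).
node-59 would need node-19 and node-37 (Gate 4), but node-19 never turns on. node-36 would need node-51, node-40, and node-42 (Gate 5), but node-40 never turns on.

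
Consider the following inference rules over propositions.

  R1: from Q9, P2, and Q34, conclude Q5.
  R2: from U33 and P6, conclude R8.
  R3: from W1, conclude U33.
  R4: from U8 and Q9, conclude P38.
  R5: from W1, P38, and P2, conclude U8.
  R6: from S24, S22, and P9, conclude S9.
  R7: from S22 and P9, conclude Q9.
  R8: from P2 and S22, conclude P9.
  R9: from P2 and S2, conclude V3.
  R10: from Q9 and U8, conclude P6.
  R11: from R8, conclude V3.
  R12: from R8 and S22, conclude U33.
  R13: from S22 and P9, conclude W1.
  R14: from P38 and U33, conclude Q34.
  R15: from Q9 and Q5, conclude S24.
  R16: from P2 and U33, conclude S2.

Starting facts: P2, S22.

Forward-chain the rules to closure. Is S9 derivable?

No

S9 would need S24, S22, and P9 (R6), but S24 is never established.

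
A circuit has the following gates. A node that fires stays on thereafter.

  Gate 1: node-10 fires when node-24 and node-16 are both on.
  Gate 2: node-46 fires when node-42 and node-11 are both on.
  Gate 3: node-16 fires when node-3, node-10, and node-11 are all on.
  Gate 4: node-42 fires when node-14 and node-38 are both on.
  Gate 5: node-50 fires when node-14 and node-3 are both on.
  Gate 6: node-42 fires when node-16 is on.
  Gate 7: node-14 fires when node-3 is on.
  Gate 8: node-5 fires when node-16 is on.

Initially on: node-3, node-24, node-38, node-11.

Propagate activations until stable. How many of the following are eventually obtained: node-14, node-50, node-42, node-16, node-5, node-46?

Gate 7: node-3 on → node-14 on.
Gate 4: node-14 and node-38 on → node-42 on.
Gate 5: node-14 and node-3 on → node-50 on.
node-42 and node-11 are on, so node-46 fires (Gate 2).
node-14: reached.
node-50: reached.
node-42: reached.
node-16 would need node-3, node-10, and node-11 (Gate 3), but node-10 never turns on.
node-5 would need node-16 (Gate 8), but node-16 never turns on.
node-46: reached.
Reached: node-14, node-50, node-42, and node-46 — 4 of the 6.

4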